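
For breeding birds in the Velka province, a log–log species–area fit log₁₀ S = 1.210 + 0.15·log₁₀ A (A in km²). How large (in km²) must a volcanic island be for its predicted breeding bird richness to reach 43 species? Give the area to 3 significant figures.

43 = 16.22 × A^0.15  ⇒  A^0.15 = 43/16.22 = 2.651
ln A = ln(2.651) / 0.15 = 0.9751 / 0.15 = 6.5005
A = e^6.5005 ≈ 665.5 km²

665 km²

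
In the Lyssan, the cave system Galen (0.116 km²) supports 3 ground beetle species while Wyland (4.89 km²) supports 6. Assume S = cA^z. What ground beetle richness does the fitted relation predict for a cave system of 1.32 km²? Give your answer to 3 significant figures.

4.71

z = ln(6/3) / ln(4.89/0.116) = 0.6931 / 3.7414 = 0.1853
c = 3 / 0.116^0.1853 = 3 / 0.6709 = 4.471
S₃ = 4.471 × 1.32^0.1853 = 4.471 × 1.053 ≈ 4.707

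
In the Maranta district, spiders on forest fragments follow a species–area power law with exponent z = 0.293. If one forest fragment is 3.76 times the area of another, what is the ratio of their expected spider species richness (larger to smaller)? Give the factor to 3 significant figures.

S₂/S₁ = (A₂/A₁)^z = 3.76^0.293
ln(S₂/S₁) = 0.293 × ln 3.76 = 0.293 × 1.3244 = 0.3881
S₂/S₁ = e^0.3881 ≈ 1.474

1.47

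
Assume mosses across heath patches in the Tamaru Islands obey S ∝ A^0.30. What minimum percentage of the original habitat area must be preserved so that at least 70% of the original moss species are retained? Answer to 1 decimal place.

Need (A_new/A_old)^0.3 = 0.7, so A_new/A_old = 0.7^(1/0.3) = 0.7^3.333
ln(A_new/A_old) = ln 0.7 / 0.3 = -0.3567 / 0.3 = -1.1889
A_new/A_old = e^-1.1889 ≈ 0.3046

30.5%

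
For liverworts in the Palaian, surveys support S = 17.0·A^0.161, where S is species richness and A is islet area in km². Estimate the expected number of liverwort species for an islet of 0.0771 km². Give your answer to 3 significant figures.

S = 17 × 0.0771^0.161 = 17 × 0.6619 ≈ 11.25

11.3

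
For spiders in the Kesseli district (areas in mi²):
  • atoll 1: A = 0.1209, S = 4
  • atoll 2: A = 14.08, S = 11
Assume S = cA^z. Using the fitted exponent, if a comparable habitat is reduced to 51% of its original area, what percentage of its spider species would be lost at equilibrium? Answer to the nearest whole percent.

13%

z = ln(11/4) / ln(14.08/0.1209) = 1.0116 / 4.7575 = 0.2126
S_new/S_old = (A_new/A_old)^z = 0.51^0.2126 = exp(0.2126 × -0.6733) = 0.8666
Fraction lost = 1 − 0.8666 = 0.1334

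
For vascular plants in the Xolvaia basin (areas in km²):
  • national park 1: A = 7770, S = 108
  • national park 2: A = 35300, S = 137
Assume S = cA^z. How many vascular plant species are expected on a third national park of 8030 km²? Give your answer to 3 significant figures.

109

z = ln(137/108) / ln(35300/7770) = 0.2378 / 1.5136 = 0.1571
c = 108 / 7770^0.1571 = 108 / 4.086 = 26.43
S₃ = 26.43 × 8030^0.1571 = 26.43 × 4.108 ≈ 108.6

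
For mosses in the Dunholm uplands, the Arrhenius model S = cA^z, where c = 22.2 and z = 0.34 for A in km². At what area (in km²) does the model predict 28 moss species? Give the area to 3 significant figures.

1.98 km²

28 = 22.2 × A^0.34  ⇒  A^0.34 = 28/22.2 = 1.261
ln A = ln(1.261) / 0.34 = 0.2321 / 0.34 = 0.6827
A = e^0.6827 ≈ 1.979 km²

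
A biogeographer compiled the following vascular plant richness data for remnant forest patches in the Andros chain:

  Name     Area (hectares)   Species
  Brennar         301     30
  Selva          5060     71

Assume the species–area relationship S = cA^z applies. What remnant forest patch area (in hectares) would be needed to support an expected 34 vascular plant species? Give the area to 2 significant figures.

z = ln(71/30) / ln(5060/301) = 0.8615 / 2.8220 = 0.3053
c = 30 / 301^0.3053 = 30 / 5.71 = 5.254
A = (34/5.254)^(1/0.3053) ⇒ ln A = ln(6.471)/0.3053 = 6.1171
A = e^6.1171 ≈ 453.6 hectares

450 hectares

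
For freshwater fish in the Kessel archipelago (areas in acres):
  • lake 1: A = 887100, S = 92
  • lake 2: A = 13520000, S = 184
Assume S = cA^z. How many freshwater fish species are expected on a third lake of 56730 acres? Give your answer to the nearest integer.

z = ln(184/92) / ln(13520000/887100) = 0.6931 / 2.7240 = 0.2545
c = 92 / 887100^0.2545 = 92 / 32.62 = 2.82
S₃ = 2.82 × 56730^0.2545 = 2.82 × 16.21 ≈ 45.7

46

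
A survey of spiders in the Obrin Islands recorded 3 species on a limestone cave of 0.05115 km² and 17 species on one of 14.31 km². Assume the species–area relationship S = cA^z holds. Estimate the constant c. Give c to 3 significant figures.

7.49

z = ln(S₂/S₁) / ln(A₂/A₁) = ln(17/3) / ln(14.31/0.05115) = 1.7346 / 5.6340 = 0.3079
c = S₁ / A₁^z = 3 / 0.05115^0.3079 = 3 / 0.4004 = 7.493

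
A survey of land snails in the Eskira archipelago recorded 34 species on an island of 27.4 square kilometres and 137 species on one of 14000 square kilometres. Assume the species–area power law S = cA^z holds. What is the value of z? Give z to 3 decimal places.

Taking logs: ln S = ln c + z ln A, so z = (ln S₂ − ln S₁)/(ln A₂ − ln A₁).
z = ln(137/34) / ln(14000/27.4) = ln(4.029) / ln(510.9) = 1.3936 / 6.2363 = 0.2235

0.223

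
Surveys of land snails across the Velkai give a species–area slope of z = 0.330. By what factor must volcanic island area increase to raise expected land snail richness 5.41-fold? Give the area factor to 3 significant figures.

167

(A₂/A₁)^0.33 = 5.41, so A₂/A₁ = 5.41^(1/0.33) = 5.41^3.03
ln(A₂/A₁) = ln 5.41 / 0.33 = 1.6882 / 0.33 = 5.1159
A₂/A₁ = e^5.1159 ≈ 166.7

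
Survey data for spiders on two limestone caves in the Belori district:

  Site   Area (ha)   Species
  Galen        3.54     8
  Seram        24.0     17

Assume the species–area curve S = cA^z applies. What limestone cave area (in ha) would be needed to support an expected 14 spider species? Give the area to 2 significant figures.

15 ha

z = ln(17/8) / ln(24/3.54) = 0.7538 / 1.9139 = 0.3938
c = 8 / 3.54^0.3938 = 8 / 1.645 = 4.863
A = (14/4.863)^(1/0.3938) ⇒ ln A = ln(2.879)/0.3938 = 2.6851
A = e^2.6851 ≈ 14.66 ha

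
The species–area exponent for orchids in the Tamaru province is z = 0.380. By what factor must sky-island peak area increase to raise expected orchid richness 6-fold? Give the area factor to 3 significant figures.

112

(A₂/A₁)^0.38 = 6, so A₂/A₁ = 6^(1/0.38) = 6^2.632
ln(A₂/A₁) = ln 6 / 0.38 = 1.7918 / 0.38 = 4.7152
A₂/A₁ = e^4.7152 ≈ 111.6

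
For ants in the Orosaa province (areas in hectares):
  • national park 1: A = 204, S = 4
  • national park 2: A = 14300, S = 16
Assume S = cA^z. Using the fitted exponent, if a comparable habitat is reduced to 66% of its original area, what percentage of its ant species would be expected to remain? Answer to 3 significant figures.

z = ln(16/4) / ln(14300/204) = 1.3863 / 4.2499 = 0.3262
S_new/S_old = (A_new/A_old)^z = 0.66^0.3262 = exp(0.3262 × -0.4155) = 0.8732

87.3%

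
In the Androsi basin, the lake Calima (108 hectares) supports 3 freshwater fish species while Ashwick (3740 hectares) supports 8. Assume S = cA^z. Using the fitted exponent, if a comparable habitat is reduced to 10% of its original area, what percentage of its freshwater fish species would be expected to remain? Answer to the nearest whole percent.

z = ln(8/3) / ln(3740/108) = 0.9808 / 3.5447 = 0.2767
S_new/S_old = (A_new/A_old)^z = 0.1^0.2767 = exp(0.2767 × -2.3026) = 0.5288

53%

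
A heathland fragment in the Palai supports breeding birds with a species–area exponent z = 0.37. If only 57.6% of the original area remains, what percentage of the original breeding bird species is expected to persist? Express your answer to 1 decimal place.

81.5%

S_new/S_old = (A_new/A_old)^z = 0.576^0.37
= exp(0.37 × ln 0.576) = exp(0.37 × -0.5516) = exp(-0.2041) ≈ 0.8154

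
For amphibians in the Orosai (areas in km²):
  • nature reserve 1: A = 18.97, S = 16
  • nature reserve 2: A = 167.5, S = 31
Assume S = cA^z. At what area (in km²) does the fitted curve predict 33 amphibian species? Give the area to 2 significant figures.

210 km²

z = ln(31/16) / ln(167.5/18.97) = 0.6614 / 2.1781 = 0.3037
c = 16 / 18.97^0.3037 = 16 / 2.444 = 6.547
A = (33/6.547)^(1/0.3037) ⇒ ln A = ln(5.041)/0.3037 = 5.3269
A = e^5.3269 ≈ 205.8 km²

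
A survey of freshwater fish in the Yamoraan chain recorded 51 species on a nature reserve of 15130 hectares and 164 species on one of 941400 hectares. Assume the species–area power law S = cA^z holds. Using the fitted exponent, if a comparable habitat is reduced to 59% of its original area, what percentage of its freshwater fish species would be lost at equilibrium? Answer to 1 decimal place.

z = ln(164/51) / ln(941400/15130) = 1.1680 / 4.1307 = 0.2828
S_new/S_old = (A_new/A_old)^z = 0.59^0.2828 = exp(0.2828 × -0.5276) = 0.8614
Fraction lost = 1 − 0.8614 = 0.1386

13.9%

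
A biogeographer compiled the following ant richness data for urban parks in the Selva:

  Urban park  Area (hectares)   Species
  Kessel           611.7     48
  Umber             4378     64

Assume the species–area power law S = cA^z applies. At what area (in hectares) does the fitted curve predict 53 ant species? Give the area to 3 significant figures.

z = ln(64/48) / ln(4378/611.7) = 0.2877 / 1.9681 = 0.1462
c = 48 / 611.7^0.1462 = 48 / 2.555 = 18.79
A = (53/18.79)^(1/0.1462) ⇒ ln A = ln(2.821)/0.1462 = 7.0941
A = e^7.0941 ≈ 1205 hectares

1200 hectares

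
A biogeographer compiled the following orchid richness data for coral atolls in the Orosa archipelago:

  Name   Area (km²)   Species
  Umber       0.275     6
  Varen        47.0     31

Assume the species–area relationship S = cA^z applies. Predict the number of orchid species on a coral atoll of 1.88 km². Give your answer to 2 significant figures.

z = ln(31/6) / ln(47/0.275) = 1.6422 / 5.1411 = 0.3194
c = 6 / 0.275^0.3194 = 6 / 0.6621 = 9.062
S₃ = 9.062 × 1.88^0.3194 = 9.062 × 1.223 ≈ 11.09

11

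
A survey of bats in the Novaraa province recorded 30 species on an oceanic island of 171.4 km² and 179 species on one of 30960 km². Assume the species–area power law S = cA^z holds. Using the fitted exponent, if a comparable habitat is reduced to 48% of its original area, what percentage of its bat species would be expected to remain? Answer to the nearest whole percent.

z = ln(179/30) / ln(30960/171.4) = 1.7862 / 5.1965 = 0.3437
S_new/S_old = (A_new/A_old)^z = 0.48^0.3437 = exp(0.3437 × -0.7340) = 0.777

78%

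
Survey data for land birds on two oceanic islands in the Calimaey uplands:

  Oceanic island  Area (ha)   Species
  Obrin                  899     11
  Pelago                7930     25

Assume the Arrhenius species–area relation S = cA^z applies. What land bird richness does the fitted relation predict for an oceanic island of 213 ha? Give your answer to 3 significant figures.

6.39

z = ln(25/11) / ln(7930/899) = 0.8210 / 2.1771 = 0.3771
c = 11 / 899^0.3771 = 11 / 13 = 0.8463
S₃ = 0.8463 × 213^0.3771 = 0.8463 × 7.551 ≈ 6.391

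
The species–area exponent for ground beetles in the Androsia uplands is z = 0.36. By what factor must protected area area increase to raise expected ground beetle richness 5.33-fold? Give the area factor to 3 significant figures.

(A₂/A₁)^0.36 = 5.33, so A₂/A₁ = 5.33^(1/0.36) = 5.33^2.778
ln(A₂/A₁) = ln 5.33 / 0.36 = 1.6734 / 0.36 = 4.6482
A₂/A₁ = e^4.6482 ≈ 104.4

104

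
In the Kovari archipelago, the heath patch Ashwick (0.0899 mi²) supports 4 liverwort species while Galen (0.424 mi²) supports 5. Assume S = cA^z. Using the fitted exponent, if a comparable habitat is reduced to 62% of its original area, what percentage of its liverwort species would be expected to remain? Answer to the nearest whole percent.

93%

z = ln(5/4) / ln(0.424/0.0899) = 0.2231 / 1.5510 = 0.1439
S_new/S_old = (A_new/A_old)^z = 0.62^0.1439 = exp(0.1439 × -0.4780) = 0.9335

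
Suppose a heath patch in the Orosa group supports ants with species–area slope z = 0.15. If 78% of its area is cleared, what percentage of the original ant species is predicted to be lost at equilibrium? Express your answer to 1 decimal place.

20.3%

S_new/S_old = (A_new/A_old)^z = 0.22^0.15
= exp(0.15 × ln 0.22) = exp(0.15 × -1.5141) = exp(-0.2271) ≈ 0.7968
Fraction lost = 1 − 0.7968 = 0.2032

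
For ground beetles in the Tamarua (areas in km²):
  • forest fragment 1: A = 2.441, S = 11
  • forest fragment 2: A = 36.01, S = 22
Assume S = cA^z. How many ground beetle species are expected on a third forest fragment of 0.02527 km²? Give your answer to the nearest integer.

z = ln(22/11) / ln(36.01/2.441) = 0.6931 / 2.6914 = 0.2575
c = 11 / 2.441^0.2575 = 11 / 1.258 = 8.741
S₃ = 8.741 × 0.02527^0.2575 = 8.741 × 0.3878 ≈ 3.39

3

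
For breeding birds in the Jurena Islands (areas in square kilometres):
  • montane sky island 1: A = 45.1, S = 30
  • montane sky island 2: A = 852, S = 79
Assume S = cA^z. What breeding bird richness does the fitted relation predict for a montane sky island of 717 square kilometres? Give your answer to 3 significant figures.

74.6

z = ln(79/30) / ln(852/45.1) = 0.9683 / 2.9387 = 0.3295
c = 30 / 45.1^0.3295 = 30 / 3.508 = 8.553
S₃ = 8.553 × 717^0.3295 = 8.553 × 8.727 ≈ 74.63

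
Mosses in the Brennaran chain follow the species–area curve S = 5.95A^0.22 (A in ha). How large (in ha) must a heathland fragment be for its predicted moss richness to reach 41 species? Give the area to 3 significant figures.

41 = 5.95 × A^0.22  ⇒  A^0.22 = 41/5.95 = 6.891
ln A = ln(6.891) / 0.22 = 1.9302 / 0.22 = 8.7735
A = e^8.7735 ≈ 6461 ha

6460 ha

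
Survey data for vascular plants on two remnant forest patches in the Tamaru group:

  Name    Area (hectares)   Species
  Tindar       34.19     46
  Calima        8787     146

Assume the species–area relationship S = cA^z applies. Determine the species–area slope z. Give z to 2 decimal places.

0.21

Taking logs: ln S = ln c + z ln A, so z = (ln S₂ − ln S₁)/(ln A₂ − ln A₁).
z = ln(146/46) / ln(8787/34.19) = ln(3.174) / ln(257) = 1.1550 / 5.5491 = 0.2081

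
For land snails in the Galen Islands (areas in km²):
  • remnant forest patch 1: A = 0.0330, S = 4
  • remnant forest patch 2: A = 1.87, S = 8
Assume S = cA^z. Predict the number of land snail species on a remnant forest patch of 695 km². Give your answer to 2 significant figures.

22

z = ln(8/4) / ln(1.87/0.033) = 0.6931 / 4.0372 = 0.1717
c = 4 / 0.033^0.1717 = 4 / 0.5567 = 7.185
S₃ = 7.185 × 695^0.1717 = 7.185 × 3.076 ≈ 22.1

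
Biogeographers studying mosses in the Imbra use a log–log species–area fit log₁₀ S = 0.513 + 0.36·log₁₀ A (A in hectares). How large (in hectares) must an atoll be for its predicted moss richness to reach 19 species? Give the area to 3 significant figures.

19 = 3.258 × A^0.36  ⇒  A^0.36 = 19/3.258 = 5.831
ln A = ln(5.831) / 0.36 = 1.7632 / 0.36 = 4.8978
A = e^4.8978 ≈ 134 hectares

134 hectares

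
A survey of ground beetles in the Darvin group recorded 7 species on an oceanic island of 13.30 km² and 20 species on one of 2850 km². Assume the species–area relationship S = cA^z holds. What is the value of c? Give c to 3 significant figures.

4.22

z = ln(S₂/S₁) / ln(A₂/A₁) = ln(20/7) / ln(2850/13.3) = 1.0498 / 5.3673 = 0.1956
c = S₁ / A₁^z = 7 / 13.3^0.1956 = 7 / 1.659 = 4.22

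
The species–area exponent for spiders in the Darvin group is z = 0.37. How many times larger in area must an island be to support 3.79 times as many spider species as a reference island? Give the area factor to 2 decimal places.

(A₂/A₁)^0.37 = 3.79, so A₂/A₁ = 3.79^(1/0.37) = 3.79^2.703
ln(A₂/A₁) = ln 3.79 / 0.37 = 1.3324 / 0.37 = 3.6010
A₂/A₁ = e^3.6010 ≈ 36.63

36.63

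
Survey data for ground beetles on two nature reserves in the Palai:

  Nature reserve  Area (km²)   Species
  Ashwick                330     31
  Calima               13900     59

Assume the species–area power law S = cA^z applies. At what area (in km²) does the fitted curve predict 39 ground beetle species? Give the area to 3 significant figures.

z = ln(59/31) / ln(13900/330) = 0.6436 / 3.7406 = 0.1720
c = 31 / 330^0.1720 = 31 / 2.712 = 11.43
A = (39/11.43)^(1/0.1720) ⇒ ln A = ln(3.412)/0.1720 = 7.1335
A = e^7.1335 ≈ 1253 km²

1250 km²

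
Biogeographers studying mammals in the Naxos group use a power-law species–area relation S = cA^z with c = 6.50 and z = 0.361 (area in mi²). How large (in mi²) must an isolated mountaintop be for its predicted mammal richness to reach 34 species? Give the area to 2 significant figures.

98 mi²

34 = 6.5 × A^0.361  ⇒  A^0.361 = 34/6.5 = 5.231
ln A = ln(5.231) / 0.361 = 1.6546 / 0.361 = 4.5833
A = e^4.5833 ≈ 97.83 mi²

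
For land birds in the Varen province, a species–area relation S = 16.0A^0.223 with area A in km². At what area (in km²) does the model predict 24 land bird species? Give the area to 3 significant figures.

6.16 km²

24 = 16 × A^0.223  ⇒  A^0.223 = 24/16 = 1.5
ln A = ln(1.5) / 0.223 = 0.4055 / 0.223 = 1.8182
A = e^1.8182 ≈ 6.161 km²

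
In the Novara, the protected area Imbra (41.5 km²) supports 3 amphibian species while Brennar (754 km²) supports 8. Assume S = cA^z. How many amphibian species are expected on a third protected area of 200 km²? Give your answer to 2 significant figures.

5.1

z = ln(8/3) / ln(754/41.5) = 0.9808 / 2.8997 = 0.3383
c = 3 / 41.5^0.3383 = 3 / 3.526 = 0.8508
S₃ = 0.8508 × 200^0.3383 = 0.8508 × 6.002 ≈ 5.107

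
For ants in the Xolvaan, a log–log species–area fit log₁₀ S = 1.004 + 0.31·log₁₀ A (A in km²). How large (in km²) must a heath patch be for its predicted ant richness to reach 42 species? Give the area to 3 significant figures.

42 = 10.09 × A^0.31  ⇒  A^0.31 = 42/10.09 = 4.161
ln A = ln(4.161) / 0.31 = 1.4259 / 0.31 = 4.5996
A = e^4.5996 ≈ 99.44 km²

99.4 km²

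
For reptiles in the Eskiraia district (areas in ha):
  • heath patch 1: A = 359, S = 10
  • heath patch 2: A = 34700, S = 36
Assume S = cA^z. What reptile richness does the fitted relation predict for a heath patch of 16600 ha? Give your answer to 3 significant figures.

29.3

z = ln(36/10) / ln(34700/359) = 1.2809 / 4.5712 = 0.2802
c = 10 / 359^0.2802 = 10 / 5.2 = 1.923
S₃ = 1.923 × 16600^0.2802 = 1.923 × 15.23 ≈ 29.28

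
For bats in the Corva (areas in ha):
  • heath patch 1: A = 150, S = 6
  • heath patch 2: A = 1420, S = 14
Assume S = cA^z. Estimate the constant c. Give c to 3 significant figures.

z = ln(S₂/S₁) / ln(A₂/A₁) = ln(14/6) / ln(1420/150) = 0.8473 / 2.2478 = 0.3769
c = S₁ / A₁^z = 6 / 150^0.3769 = 6 / 6.611 = 0.9076

0.908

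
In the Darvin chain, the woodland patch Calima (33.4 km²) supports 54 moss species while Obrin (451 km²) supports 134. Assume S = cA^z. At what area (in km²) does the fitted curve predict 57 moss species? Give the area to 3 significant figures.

39.0 km²

z = ln(134/54) / ln(451/33.4) = 0.9089 / 2.6029 = 0.3492
c = 54 / 33.4^0.3492 = 54 / 3.404 = 15.86
A = (57/15.86)^(1/0.3492) ⇒ ln A = ln(3.594)/0.3492 = 3.6634
A = e^3.6634 ≈ 38.99 km²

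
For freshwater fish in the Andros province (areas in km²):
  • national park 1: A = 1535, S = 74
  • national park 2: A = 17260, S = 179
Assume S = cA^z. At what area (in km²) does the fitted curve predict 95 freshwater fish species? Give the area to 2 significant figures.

3000 km²

z = ln(179/74) / ln(17260/1535) = 0.8833 / 2.4199 = 0.3650
c = 74 / 1535^0.3650 = 74 / 14.56 = 5.084
A = (95/5.084)^(1/0.3650) ⇒ ln A = ln(18.69)/0.3650 = 8.0206
A = e^8.0206 ≈ 3043 km²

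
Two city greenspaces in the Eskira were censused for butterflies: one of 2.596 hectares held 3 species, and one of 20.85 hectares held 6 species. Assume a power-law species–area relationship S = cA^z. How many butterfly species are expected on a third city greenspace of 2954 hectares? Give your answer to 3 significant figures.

31.2

z = ln(6/3) / ln(20.85/2.596) = 0.6931 / 2.0834 = 0.3327
c = 3 / 2.596^0.3327 = 3 / 1.374 = 2.184
S₃ = 2.184 × 2954^0.3327 = 2.184 × 14.28 ≈ 31.18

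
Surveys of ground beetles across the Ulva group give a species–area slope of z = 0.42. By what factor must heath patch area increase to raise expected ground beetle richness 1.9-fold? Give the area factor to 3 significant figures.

4.61

(A₂/A₁)^0.42 = 1.9, so A₂/A₁ = 1.9^(1/0.42) = 1.9^2.381
ln(A₂/A₁) = ln 1.9 / 0.42 = 0.6419 / 0.42 = 1.5282
A₂/A₁ = e^1.5282 ≈ 4.61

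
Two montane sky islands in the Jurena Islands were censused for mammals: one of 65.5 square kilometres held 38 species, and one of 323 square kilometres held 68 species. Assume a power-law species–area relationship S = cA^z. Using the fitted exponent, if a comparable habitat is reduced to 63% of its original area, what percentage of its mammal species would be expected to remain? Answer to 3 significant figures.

z = ln(68/38) / ln(323/65.5) = 0.5819 / 1.5956 = 0.3647
S_new/S_old = (A_new/A_old)^z = 0.63^0.3647 = exp(0.3647 × -0.4620) = 0.8449

84.5%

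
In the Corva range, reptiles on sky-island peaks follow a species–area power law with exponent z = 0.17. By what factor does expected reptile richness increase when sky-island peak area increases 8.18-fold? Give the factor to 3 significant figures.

S₂/S₁ = (A₂/A₁)^z = 8.18^0.17
ln(S₂/S₁) = 0.17 × ln 8.18 = 0.17 × 2.1017 = 0.3573
S₂/S₁ = e^0.3573 ≈ 1.429

1.43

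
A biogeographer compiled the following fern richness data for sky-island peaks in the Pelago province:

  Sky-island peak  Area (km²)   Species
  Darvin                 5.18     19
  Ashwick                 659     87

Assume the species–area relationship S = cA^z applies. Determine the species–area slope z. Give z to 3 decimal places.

Taking logs: ln S = ln c + z ln A, so z = (ln S₂ − ln S₁)/(ln A₂ − ln A₁).
z = ln(87/19) / ln(659/5.18) = ln(4.579) / ln(127.2) = 1.5215 / 4.8459 = 0.3140

0.314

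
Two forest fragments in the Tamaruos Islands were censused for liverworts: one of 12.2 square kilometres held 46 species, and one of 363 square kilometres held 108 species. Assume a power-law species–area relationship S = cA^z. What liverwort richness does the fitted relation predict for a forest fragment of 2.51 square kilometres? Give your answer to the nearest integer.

31

z = ln(108/46) / ln(363/12.2) = 0.8535 / 3.3930 = 0.2515
c = 46 / 12.2^0.2515 = 46 / 1.876 = 24.52
S₃ = 24.52 × 2.51^0.2515 = 24.52 × 1.26 ≈ 30.9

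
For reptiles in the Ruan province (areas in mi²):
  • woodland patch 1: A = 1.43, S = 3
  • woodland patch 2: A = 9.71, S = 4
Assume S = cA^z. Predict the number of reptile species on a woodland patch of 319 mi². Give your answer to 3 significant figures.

6.76

z = ln(4/3) / ln(9.71/1.43) = 0.2877 / 1.9155 = 0.1502
c = 3 / 1.43^0.1502 = 3 / 1.055 = 2.843
S₃ = 2.843 × 319^0.1502 = 2.843 × 2.377 ≈ 6.758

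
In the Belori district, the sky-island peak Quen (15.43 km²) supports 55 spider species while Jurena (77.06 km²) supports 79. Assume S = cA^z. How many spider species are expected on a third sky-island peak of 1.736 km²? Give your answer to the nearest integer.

z = ln(79/55) / ln(77.06/15.43) = 0.3621 / 1.6083 = 0.2252
c = 55 / 15.43^0.2252 = 55 / 1.852 = 29.7
S₃ = 29.7 × 1.736^0.2252 = 29.7 × 1.132 ≈ 33.63

34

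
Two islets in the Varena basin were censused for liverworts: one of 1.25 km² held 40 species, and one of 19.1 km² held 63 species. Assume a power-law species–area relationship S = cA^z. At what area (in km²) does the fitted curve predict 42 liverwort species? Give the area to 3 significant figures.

1.68 km²

z = ln(63/40) / ln(19.1/1.25) = 0.4543 / 2.7265 = 0.1666
c = 40 / 1.25^0.1666 = 40 / 1.038 = 38.54
A = (42/38.54)^(1/0.1666) ⇒ ln A = ln(1.09)/0.1666 = 0.5160
A = e^0.5160 ≈ 1.675 km²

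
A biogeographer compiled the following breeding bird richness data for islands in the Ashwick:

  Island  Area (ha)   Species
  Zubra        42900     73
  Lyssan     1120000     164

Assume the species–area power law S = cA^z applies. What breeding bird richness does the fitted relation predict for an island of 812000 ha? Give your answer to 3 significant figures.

151

z = ln(164/73) / ln(1120000/42900) = 0.8094 / 3.2622 = 0.2481
c = 73 / 42900^0.2481 = 73 / 14.11 = 5.175
S₃ = 5.175 × 812000^0.2481 = 5.175 × 29.26 ≈ 151.4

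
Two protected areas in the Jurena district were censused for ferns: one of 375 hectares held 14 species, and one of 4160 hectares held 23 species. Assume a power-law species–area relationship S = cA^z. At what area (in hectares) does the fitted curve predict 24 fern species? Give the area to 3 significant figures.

5110 hectares

z = ln(23/14) / ln(4160/375) = 0.4964 / 2.4063 = 0.2063
c = 14 / 375^0.2063 = 14 / 3.396 = 4.122
A = (24/4.122)^(1/0.2063) ⇒ ln A = ln(5.823)/0.2063 = 8.5396
A = e^8.5396 ≈ 5113 hectares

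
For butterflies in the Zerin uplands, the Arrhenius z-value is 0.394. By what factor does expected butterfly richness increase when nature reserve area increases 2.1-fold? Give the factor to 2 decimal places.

S₂/S₁ = (A₂/A₁)^z = 2.1^0.394
ln(S₂/S₁) = 0.394 × ln 2.1 = 0.394 × 0.7419 = 0.2923
S₂/S₁ = e^0.2923 ≈ 1.34

1.34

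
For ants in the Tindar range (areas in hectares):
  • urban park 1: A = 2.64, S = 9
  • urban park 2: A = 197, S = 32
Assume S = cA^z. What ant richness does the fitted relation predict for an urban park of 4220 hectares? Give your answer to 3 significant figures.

78.8

z = ln(32/9) / ln(197/2.64) = 1.2685 / 4.3124 = 0.2942
c = 9 / 2.64^0.2942 = 9 / 1.331 = 6.764
S₃ = 6.764 × 4220^0.2942 = 6.764 × 11.65 ≈ 78.82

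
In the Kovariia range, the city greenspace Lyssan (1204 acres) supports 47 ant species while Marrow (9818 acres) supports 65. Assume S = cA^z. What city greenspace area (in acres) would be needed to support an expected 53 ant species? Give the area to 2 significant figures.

z = ln(65/47) / ln(9818/1204) = 0.3242 / 2.0986 = 0.1545
c = 47 / 1204^0.1545 = 47 / 2.992 = 15.71
A = (53/15.71)^(1/0.1545) ⇒ ln A = ln(3.374)/0.1545 = 7.8710
A = e^7.8710 ≈ 2620 acres

2600 acres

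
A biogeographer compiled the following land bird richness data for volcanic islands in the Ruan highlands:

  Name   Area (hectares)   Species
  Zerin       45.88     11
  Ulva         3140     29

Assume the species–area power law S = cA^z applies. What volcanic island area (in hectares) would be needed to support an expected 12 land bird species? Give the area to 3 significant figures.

z = ln(29/11) / ln(3140/45.88) = 0.9694 / 4.2259 = 0.2294
c = 11 / 45.88^0.2294 = 11 / 2.405 = 4.573
A = (12/4.573)^(1/0.2294) ⇒ ln A = ln(2.624)/0.2294 = 4.2053
A = e^4.2053 ≈ 67.04 hectares

67.0 hectares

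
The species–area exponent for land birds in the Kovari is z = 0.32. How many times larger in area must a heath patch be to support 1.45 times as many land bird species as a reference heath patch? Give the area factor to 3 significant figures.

(A₂/A₁)^0.32 = 1.45, so A₂/A₁ = 1.45^(1/0.32) = 1.45^3.125
ln(A₂/A₁) = ln 1.45 / 0.32 = 0.3716 / 0.32 = 1.1611
A₂/A₁ = e^1.1611 ≈ 3.194

3.19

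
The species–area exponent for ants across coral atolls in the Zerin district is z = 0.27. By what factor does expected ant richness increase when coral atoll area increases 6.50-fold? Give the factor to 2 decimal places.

1.66

S₂/S₁ = (A₂/A₁)^z = 6.5^0.27
ln(S₂/S₁) = 0.27 × ln 6.5 = 0.27 × 1.8718 = 0.5054
S₂/S₁ = e^0.5054 ≈ 1.658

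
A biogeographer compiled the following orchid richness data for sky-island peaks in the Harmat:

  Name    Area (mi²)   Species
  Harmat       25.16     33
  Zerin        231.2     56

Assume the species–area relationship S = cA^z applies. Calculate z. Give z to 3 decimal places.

Taking logs: ln S = ln c + z ln A, so z = (ln S₂ − ln S₁)/(ln A₂ − ln A₁).
z = ln(56/33) / ln(231.2/25.16) = ln(1.697) / ln(9.189) = 0.5288 / 2.2180 = 0.2384

0.238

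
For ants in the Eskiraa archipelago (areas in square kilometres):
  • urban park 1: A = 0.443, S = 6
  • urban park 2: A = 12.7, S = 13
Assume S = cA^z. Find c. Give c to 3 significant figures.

z = ln(S₂/S₁) / ln(A₂/A₁) = ln(13/6) / ln(12.7/0.443) = 0.7732 / 3.3558 = 0.2304
c = S₁ / A₁^z = 6 / 0.443^0.2304 = 6 / 0.829 = 7.238

7.24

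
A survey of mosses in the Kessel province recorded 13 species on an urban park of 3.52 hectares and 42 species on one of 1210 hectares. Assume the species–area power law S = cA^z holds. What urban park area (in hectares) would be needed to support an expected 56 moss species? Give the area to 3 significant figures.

5070 hectares

z = ln(42/13) / ln(1210/3.52) = 1.1727 / 5.8399 = 0.2008
c = 13 / 3.52^0.2008 = 13 / 1.288 = 10.1
A = (56/10.1)^(1/0.2008) ⇒ ln A = ln(5.546)/0.2008 = 8.5310
A = e^8.5310 ≈ 5069 hectares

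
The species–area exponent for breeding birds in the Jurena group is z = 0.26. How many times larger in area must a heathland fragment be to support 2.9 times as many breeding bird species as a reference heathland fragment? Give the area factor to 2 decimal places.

(A₂/A₁)^0.26 = 2.9, so A₂/A₁ = 2.9^(1/0.26) = 2.9^3.846
ln(A₂/A₁) = ln 2.9 / 0.26 = 1.0647 / 0.26 = 4.0950
A₂/A₁ = e^4.0950 ≈ 60.04

60.04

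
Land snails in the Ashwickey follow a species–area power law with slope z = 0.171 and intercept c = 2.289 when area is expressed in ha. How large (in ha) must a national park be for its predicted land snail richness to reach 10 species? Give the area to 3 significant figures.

5560 ha

10 = 2.289 × A^0.171  ⇒  A^0.171 = 10/2.289 = 4.369
ln A = ln(4.369) / 0.171 = 1.4745 / 0.171 = 8.6226
A = e^8.6226 ≈ 5556 ha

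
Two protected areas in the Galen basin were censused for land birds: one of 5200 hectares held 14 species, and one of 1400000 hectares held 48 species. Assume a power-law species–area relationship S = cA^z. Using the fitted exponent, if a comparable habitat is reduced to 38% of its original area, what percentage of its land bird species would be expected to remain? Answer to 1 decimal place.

80.8%

z = ln(48/14) / ln(1400000/5200) = 1.2321 / 5.5956 = 0.2202
S_new/S_old = (A_new/A_old)^z = 0.38^0.2202 = exp(0.2202 × -0.9676) = 0.8081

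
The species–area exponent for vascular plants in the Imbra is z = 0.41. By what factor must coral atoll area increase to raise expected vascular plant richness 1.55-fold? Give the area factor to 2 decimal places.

2.91

(A₂/A₁)^0.41 = 1.55, so A₂/A₁ = 1.55^(1/0.41) = 1.55^2.439
ln(A₂/A₁) = ln 1.55 / 0.41 = 0.4383 / 0.41 = 1.0689
A₂/A₁ = e^1.0689 ≈ 2.912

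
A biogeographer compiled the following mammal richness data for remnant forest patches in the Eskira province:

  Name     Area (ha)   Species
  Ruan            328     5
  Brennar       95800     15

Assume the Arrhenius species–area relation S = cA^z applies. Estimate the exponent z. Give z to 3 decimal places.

0.194

Taking logs: ln S = ln c + z ln A, so z = (ln S₂ − ln S₁)/(ln A₂ − ln A₁).
z = ln(15/5) / ln(95800/328) = ln(3) / ln(292.1) = 1.0986 / 5.6770 = 0.1935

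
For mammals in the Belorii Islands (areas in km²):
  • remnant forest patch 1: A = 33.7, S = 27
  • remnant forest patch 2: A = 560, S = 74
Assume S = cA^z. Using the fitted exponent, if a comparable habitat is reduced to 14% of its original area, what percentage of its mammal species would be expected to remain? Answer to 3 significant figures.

49.4%

z = ln(74/27) / ln(560/33.7) = 1.0082 / 2.8104 = 0.3587
S_new/S_old = (A_new/A_old)^z = 0.14^0.3587 = exp(0.3587 × -1.9661) = 0.4939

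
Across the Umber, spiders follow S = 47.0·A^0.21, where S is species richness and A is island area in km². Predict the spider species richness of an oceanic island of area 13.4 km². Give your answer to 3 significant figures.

S = 47 × 13.4^0.21 = 47 × 1.725 ≈ 81.06

81.1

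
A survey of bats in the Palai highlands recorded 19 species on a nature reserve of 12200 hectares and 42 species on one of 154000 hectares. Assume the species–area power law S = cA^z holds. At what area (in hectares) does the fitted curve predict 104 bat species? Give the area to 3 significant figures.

z = ln(42/19) / ln(154000/12200) = 0.7932 / 2.5355 = 0.3128
c = 19 / 12200^0.3128 = 19 / 18.98 = 1.001
A = (104/1.001)^(1/0.3128) ⇒ ln A = ln(103.9)/0.3128 = 14.8430
A = e^14.8430 ≈ 2794017 hectares

2790000 hectares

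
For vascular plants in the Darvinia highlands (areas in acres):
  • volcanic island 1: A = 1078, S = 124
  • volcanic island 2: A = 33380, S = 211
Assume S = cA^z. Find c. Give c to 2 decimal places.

z = ln(S₂/S₁) / ln(A₂/A₁) = ln(211/124) / ln(33380/1078) = 0.5316 / 3.4328 = 0.1548
c = S₁ / A₁^z = 124 / 1078^0.1548 = 124 / 2.948 = 42.06

42.06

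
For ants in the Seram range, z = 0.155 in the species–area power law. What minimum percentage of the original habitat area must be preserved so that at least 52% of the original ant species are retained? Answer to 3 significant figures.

Need (A_new/A_old)^0.155 = 0.52, so A_new/A_old = 0.52^(1/0.155) = 0.52^6.452
ln(A_new/A_old) = ln 0.52 / 0.155 = -0.6539 / 0.155 = -4.2189
A_new/A_old = e^-4.2189 ≈ 0.01472

1.47%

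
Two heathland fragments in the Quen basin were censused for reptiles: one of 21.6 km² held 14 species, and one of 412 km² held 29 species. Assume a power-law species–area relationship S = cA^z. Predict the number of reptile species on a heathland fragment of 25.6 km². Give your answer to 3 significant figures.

z = ln(29/14) / ln(412/21.6) = 0.7282 / 2.9483 = 0.2470
c = 14 / 21.6^0.2470 = 14 / 2.136 = 6.554
S₃ = 6.554 × 25.6^0.2470 = 6.554 × 2.228 ≈ 14.6

14.6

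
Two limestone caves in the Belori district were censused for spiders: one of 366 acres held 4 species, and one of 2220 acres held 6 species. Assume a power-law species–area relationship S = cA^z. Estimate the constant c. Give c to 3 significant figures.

z = ln(S₂/S₁) / ln(A₂/A₁) = ln(6/4) / ln(2220/366) = 0.4055 / 1.8026 = 0.2249
c = S₁ / A₁^z = 4 / 366^0.2249 = 4 / 3.772 = 1.06

1.06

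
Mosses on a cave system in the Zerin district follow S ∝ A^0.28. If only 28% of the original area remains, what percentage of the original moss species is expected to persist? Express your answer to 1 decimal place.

S_new/S_old = (A_new/A_old)^z = 0.28^0.28
= exp(0.28 × ln 0.28) = exp(0.28 × -1.2730) = exp(-0.3564) ≈ 0.7002

70.0%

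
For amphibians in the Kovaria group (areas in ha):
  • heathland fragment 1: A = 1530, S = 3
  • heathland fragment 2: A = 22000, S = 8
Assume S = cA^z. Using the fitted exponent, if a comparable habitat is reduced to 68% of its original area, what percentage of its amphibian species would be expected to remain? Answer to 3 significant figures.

86.8%

z = ln(8/3) / ln(22000/1530) = 0.9808 / 2.6658 = 0.3679
S_new/S_old = (A_new/A_old)^z = 0.68^0.3679 = exp(0.3679 × -0.3857) = 0.8677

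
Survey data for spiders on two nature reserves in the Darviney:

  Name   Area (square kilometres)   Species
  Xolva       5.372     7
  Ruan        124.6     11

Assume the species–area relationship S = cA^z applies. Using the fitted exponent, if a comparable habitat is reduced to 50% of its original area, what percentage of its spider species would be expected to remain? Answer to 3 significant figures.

90.5%

z = ln(11/7) / ln(124.6/5.372) = 0.4520 / 3.1439 = 0.1438
S_new/S_old = (A_new/A_old)^z = 0.5^0.1438 = exp(0.1438 × -0.6931) = 0.9052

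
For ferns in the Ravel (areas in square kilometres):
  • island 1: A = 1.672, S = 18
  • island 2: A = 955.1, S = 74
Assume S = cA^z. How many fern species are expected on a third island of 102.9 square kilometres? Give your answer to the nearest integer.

z = ln(74/18) / ln(955.1/1.672) = 1.4137 / 6.3478 = 0.2227
c = 18 / 1.672^0.2227 = 18 / 1.121 = 16.05
S₃ = 16.05 × 102.9^0.2227 = 16.05 × 2.807 ≈ 45.05

45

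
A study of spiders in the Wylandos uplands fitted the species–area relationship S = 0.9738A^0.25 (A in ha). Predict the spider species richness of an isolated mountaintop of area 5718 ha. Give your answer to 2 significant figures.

S = 0.9738 × 5718^0.25 = 0.9738 × 8.696 ≈ 8.468

8.5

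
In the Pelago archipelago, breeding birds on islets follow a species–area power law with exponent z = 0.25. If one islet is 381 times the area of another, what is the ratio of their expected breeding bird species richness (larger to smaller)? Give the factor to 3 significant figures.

S₂/S₁ = (A₂/A₁)^z = 381^0.25
ln(S₂/S₁) = 0.25 × ln 381 = 0.25 × 5.9428 = 1.4857
S₂/S₁ = e^1.4857 ≈ 4.418

4.42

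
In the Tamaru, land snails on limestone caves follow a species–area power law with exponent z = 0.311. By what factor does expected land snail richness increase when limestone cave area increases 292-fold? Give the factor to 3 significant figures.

S₂/S₁ = (A₂/A₁)^z = 292^0.311
ln(S₂/S₁) = 0.311 × ln 292 = 0.311 × 5.6768 = 1.7655
S₂/S₁ = e^1.7655 ≈ 5.844

5.84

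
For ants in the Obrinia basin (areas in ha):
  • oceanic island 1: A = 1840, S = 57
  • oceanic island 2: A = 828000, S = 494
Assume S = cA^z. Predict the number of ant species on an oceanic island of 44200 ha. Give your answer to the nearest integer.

175

z = ln(494/57) / ln(828000/1840) = 2.1595 / 6.1092 = 0.3535
c = 57 / 1840^0.3535 = 57 / 14.26 = 3.998
S₃ = 3.998 × 44200^0.3535 = 3.998 × 43.86 ≈ 175.3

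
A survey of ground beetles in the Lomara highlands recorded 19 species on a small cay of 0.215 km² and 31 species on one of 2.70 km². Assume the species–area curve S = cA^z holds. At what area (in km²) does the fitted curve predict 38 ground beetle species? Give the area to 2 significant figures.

z = ln(31/19) / ln(2.7/0.215) = 0.4895 / 2.5304 = 0.1935
c = 19 / 0.215^0.1935 = 19 / 0.7428 = 25.58
A = (38/25.58)^(1/0.1935) ⇒ ln A = ln(1.486)/0.1935 = 2.0456
A = e^2.0456 ≈ 7.734 km²

7.7 km²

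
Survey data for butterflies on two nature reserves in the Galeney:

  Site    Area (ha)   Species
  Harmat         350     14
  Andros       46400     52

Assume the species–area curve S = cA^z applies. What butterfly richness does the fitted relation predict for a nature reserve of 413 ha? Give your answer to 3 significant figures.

14.6

z = ln(52/14) / ln(46400/350) = 1.3122 / 4.8871 = 0.2685
c = 14 / 350^0.2685 = 14 / 4.82 = 2.904
S₃ = 2.904 × 413^0.2685 = 2.904 × 5.039 ≈ 14.64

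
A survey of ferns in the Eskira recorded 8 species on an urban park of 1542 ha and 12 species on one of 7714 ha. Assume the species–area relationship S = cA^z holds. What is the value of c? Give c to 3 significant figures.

1.26

z = ln(S₂/S₁) / ln(A₂/A₁) = ln(12/8) / ln(7714/1542) = 0.4055 / 1.6100 = 0.2518
c = S₁ / A₁^z = 8 / 1542^0.2518 = 8 / 6.352 = 1.259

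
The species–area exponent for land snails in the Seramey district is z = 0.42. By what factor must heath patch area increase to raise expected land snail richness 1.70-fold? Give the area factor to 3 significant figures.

3.54

(A₂/A₁)^0.42 = 1.7, so A₂/A₁ = 1.7^(1/0.42) = 1.7^2.381
ln(A₂/A₁) = ln 1.7 / 0.42 = 0.5306 / 0.42 = 1.2634
A₂/A₁ = e^1.2634 ≈ 3.537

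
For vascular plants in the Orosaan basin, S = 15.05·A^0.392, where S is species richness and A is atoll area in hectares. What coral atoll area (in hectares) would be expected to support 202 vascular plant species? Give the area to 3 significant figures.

202 = 15.05 × A^0.392  ⇒  A^0.392 = 202/15.05 = 13.42
ln A = ln(13.42) / 0.392 = 2.5969 / 0.392 = 6.6247
A = e^6.6247 ≈ 753.5 hectares

753 hectares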